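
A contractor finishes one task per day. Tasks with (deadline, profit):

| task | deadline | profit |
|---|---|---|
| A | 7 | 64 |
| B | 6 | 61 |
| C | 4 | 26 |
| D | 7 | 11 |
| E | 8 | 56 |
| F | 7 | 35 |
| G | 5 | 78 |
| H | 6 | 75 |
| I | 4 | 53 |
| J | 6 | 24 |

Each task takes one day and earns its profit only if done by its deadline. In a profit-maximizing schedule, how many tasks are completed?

8

Take jobs in profit order; each goes to the latest open slot no later than its deadline.
Profit order: G=78 H=75 A=64 B=61 E=56 I=53 F=35 C=26 J=24 D=11
Assign: G→slot 5, H→slot 6, A→slot 7, B→slot 4, E→slot 8, I→slot 3, F→slot 2, C→slot 1, J skipped, D skipped.
Slots: [1:C] [2:F] [3:I] [4:B] [5:G] [6:H] [7:A] [8:E]
8 of 10 scheduled.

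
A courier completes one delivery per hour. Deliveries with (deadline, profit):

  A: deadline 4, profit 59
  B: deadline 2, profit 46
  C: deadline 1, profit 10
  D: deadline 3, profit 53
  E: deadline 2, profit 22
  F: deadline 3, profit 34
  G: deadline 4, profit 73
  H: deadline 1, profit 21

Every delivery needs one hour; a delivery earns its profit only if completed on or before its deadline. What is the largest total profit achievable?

231

By profit: G(d4,73), A(d4,59), D(d3,53), B(d2,46), F(d3,34), E(d2,22), H(d1,21), C(d1,10)
G→slot 4; A→slot 3; D→slot 2; B→slot 1; F skipped; E skipped; H skipped; C skipped.
Profit = 46 + 53 + 59 + 73 = 231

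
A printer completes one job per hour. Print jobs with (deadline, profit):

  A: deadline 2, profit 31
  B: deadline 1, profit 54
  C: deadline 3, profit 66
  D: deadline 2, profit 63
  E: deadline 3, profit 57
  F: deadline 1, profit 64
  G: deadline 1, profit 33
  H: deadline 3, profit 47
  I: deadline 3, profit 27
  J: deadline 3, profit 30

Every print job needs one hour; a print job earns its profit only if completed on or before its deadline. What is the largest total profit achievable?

193

Profit order: C=66 F=64 D=63 E=57 B=54 H=47 G=33 A=31 J=30 I=27
Assign: C→slot 3, F→slot 1, D→slot 2, E skipped, B skipped, H skipped, G skipped, A skipped, J skipped, I skipped.
Slots: [1:F] [2:D] [3:C]
Profit = 64 + 63 + 66 = 193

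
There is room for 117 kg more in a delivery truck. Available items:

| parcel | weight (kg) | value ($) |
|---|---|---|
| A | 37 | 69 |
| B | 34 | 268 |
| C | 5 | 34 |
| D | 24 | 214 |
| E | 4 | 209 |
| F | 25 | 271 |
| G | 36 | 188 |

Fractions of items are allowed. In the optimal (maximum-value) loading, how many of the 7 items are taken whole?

5

Ratios (sorted): E 52.25, F 10.84, D 8.92, B 7.88, C 6.80, G 5.22, A 1.86
take E (4 @ 209); take F (25 @ 271); take D (24 @ 214); take B (34 @ 268); take C (5 @ 34); take 25/36 of G → 130.56. Capacity used 117/117.
5 item(s) taken whole; one partial (take 25/36 of G).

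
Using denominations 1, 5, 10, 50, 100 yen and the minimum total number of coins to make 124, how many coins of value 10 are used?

Use the largest denomination that fits, subtract, and repeat.
124 − 1×100→24 − 2×10→4 − 4×1→0
Count of 10: 2

2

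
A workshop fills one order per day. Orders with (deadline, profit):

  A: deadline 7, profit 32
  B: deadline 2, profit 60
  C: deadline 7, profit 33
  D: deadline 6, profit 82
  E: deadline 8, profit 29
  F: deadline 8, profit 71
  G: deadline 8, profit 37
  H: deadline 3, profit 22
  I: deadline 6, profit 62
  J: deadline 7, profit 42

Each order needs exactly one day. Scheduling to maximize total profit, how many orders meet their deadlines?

Sort by profit descending; place each in the latest free slot ≤ its deadline.
By profit: D(d6,82), F(d8,71), I(d6,62), B(d2,60), J(d7,42), G(d8,37), C(d7,33), A(d7,32), E(d8,29), H(d3,22)
D→slot 6; F→slot 8; I→slot 5; B→slot 2; J→slot 7; G→slot 4; C→slot 3; A→slot 1; E skipped; H skipped.
8 of 10 scheduled.

8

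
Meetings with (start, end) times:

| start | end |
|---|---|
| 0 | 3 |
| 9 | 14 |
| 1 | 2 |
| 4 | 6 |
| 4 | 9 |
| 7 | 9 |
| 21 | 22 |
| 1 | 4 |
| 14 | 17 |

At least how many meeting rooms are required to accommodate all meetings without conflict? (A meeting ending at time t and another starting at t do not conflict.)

The answer is the maximum number of intervals overlapping at any instant.
starts: [0, 1, 1, 4, 4, 7, 9, 14, 21]
ends:   [2, 3, 4, 6, 9, 9, 14, 17, 22]
s0→1 s1→2 s1→3  — peak 3.

3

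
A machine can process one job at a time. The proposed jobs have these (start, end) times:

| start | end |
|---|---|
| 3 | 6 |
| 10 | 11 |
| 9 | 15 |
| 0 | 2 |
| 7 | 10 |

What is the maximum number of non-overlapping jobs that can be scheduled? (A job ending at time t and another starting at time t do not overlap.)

Greedy by earliest finish: after sorting by end time, pick each interval compatible with the last pick.
Sorted by end: (0,2)  (3,6)  (7,10)  (10,11)  (9,15)
take (0,2); take (3,6); take (7,10); take (10,11).
Selected 4 jobs.

4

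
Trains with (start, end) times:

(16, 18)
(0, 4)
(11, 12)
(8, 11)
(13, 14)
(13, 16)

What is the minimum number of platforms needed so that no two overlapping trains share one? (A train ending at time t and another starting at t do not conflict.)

Events (time:±→running): 0:+→1 4:-→0 8:+→1 11:-→0 11:+→1 12:-→0 13:+→1 13:+→2 … peak 2.

2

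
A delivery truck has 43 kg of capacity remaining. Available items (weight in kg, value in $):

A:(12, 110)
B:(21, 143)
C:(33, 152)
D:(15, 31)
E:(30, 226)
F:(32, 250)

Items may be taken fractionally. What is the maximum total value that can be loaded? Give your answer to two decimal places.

Order: A (110/12=9.17) > F (250/32=7.81) > E (226/30=7.53) > B (143/21=6.81) > C (152/33=4.61) > D (31/15=2.07)
Fill: take A (12 @ 110) → take 31/32 of F → 242.19; 43/43 used.
Total value = 352.19

352.19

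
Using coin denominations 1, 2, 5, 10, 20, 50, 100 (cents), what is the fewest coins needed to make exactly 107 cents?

Greedy: take as many of the largest coin as possible, then repeat with the remainder.
107 − 1×100→7 − 1×5→2 − 1×2→0
Total coins = 1 + 1 + 1 = 3

3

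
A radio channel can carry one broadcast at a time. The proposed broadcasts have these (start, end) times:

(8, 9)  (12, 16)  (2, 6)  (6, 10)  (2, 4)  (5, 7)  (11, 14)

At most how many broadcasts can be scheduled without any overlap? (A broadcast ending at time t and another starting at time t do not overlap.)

By end time: (2,4), (2,6), (5,7), (8,9), (6,10), (11,14), (12,16).
Pick (2,4); next start ≥ 4 → (5,7); next start ≥ 7 → (8,9); next start ≥ 9 → (11,14).
Selected 4 broadcasts.

4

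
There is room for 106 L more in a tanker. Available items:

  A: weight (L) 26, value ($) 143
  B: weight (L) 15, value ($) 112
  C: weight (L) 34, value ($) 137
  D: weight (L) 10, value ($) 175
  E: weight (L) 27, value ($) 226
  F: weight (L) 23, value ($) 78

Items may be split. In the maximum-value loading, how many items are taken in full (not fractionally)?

4

Greedy by value/weight ratio, highest first.
Order: D (175/10=17.50) > E (226/27=8.37) > B (112/15=7.47) > A (143/26=5.50) > C (137/34=4.03) > F (78/23=3.39)
Fill: take D (10 @ 175) → take E (27 @ 226) → take B (15 @ 112) → take A (26 @ 143) → take 28/34 of C → 112.82; 106/106 used.
4 item(s) taken whole; one partial (take 28/34 of C).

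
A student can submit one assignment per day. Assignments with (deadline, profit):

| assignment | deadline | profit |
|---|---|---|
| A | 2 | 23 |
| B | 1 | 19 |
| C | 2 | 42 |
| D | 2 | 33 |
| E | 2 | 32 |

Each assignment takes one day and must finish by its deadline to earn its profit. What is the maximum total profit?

75

Take jobs in profit order; each goes to the latest open slot no later than its deadline.
Profit order: C=42 D=33 E=32 A=23 B=19
Assign: C→slot 2, D→slot 1, E skipped, A skipped, B skipped.
Slots: [1:D] [2:C]
Profit = 33 + 42 = 75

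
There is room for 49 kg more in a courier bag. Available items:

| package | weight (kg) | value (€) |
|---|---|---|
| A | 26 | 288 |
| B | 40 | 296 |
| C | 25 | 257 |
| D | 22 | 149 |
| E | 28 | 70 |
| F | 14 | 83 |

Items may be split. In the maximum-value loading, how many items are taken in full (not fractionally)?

1

Ratios (sorted): A 11.08, C 10.28, B 7.40, D 6.77, F 5.93, E 2.50
take A (26 @ 288); take 23/25 of C → 236.44. Capacity used 49/49.
1 item(s) taken whole; one partial (take 23/25 of C).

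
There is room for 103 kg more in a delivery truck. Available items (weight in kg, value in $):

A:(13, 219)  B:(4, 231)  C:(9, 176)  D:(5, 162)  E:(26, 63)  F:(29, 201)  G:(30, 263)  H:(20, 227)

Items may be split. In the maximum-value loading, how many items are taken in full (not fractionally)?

6

Greedy by value/weight ratio, highest first.
Order: B (231/4=57.75) > D (162/5=32.40) > C (176/9=19.56) > A (219/13=16.85) > H (227/20=11.35) > G (263/30=8.77) > F (201/29=6.93) > E (63/26=2.42)
Fill: take B (4 @ 231) → take D (5 @ 162) → take C (9 @ 176) → take A (13 @ 219) → take H (20 @ 227) → take G (30 @ 263) → take 22/29 of F → 152.48; 103/103 used.
6 item(s) taken whole; one partial (take 22/29 of F).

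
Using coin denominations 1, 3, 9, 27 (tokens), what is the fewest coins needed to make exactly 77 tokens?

7

Use the largest denomination that fits, subtract, and repeat.
77 − 2×27→23 − 2×9→5 − 1×3→2 − 2×1→0
Total coins = 2 + 2 + 1 + 2 = 7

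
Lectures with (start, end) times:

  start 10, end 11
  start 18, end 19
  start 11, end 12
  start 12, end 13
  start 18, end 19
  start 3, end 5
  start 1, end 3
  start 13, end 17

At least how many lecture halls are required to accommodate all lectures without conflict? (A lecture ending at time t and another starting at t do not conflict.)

2

starts: [1, 3, 10, 11, 12, 13, 18, 18]
ends:   [3, 5, 11, 12, 13, 17, 19, 19]
s1→1 e3→0 s3→1 e5→0 s10→1 e11→0 s11→1 e12→0 s12→1 e13→0 s13→1 e17→0 s18→1 s18→2  — peak 2.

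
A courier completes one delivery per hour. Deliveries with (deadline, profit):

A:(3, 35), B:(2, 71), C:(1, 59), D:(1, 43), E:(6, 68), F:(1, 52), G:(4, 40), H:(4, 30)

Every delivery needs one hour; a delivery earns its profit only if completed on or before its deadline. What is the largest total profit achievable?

273

Profit order: B=71 E=68 C=59 F=52 D=43 G=40 A=35 H=30
Assign: B→slot 2, E→slot 6, C→slot 1, F skipped, D skipped, G→slot 4, A→slot 3, H skipped.
Slots: [1:C] [2:B] [3:A] [4:G] [6:E]
Profit = 59 + 71 + 35 + 40 + 68 = 273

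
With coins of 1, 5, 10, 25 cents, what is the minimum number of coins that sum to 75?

3

75 − 3×25→0
Total coins = 3 = 3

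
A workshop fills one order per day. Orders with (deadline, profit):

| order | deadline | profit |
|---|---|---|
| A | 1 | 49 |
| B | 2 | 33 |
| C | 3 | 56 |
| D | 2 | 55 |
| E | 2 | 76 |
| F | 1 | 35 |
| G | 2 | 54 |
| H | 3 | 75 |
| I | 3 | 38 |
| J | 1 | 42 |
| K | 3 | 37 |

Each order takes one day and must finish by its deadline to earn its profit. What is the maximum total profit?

207

By profit: E(d2,76), H(d3,75), C(d3,56), D(d2,55), G(d2,54), A(d1,49), J(d1,42), I(d3,38), K(d3,37), F(d1,35), B(d2,33)
E→slot 2; H→slot 3; C→slot 1; D skipped; G skipped; A skipped; J skipped; I skipped; K skipped; F skipped; B skipped.
Profit = 56 + 76 + 75 = 207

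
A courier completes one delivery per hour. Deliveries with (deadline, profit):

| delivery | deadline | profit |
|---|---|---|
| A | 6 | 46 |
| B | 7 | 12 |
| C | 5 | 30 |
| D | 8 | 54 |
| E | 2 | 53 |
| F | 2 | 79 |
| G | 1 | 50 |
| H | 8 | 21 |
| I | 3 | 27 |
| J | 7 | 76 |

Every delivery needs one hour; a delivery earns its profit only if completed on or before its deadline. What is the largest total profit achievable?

386

Sort by profit descending; place each in the latest free slot ≤ its deadline.
Profit order: F=79 J=76 D=54 E=53 G=50 A=46 C=30 I=27 H=21 B=12
Assign: F→slot 2, J→slot 7, D→slot 8, E→slot 1, G skipped, A→slot 6, C→slot 5, I→slot 3, H→slot 4, B skipped.
Slots: [1:E] [2:F] [3:I] [4:H] [5:C] [6:A] [7:J] [8:D]
Profit = 53 + 79 + 27 + 21 + 30 + 46 + 76 + 54 = 386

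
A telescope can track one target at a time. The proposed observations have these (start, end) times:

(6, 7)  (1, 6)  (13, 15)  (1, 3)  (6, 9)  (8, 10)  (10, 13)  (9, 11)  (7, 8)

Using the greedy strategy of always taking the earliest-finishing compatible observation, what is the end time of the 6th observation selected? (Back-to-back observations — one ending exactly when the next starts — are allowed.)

15

By end time: (1,3), (1,6), (6,7), (7,8), (6,9), (8,10), (9,11), (10,13), (13,15).
Pick (1,3); next start ≥ 3 → (6,7); next start ≥ 7 → (7,8); next start ≥ 8 → (8,10); next start ≥ 10 → (10,13); next start ≥ 13 → (13,15).
Selected: (1,3) (6,7) (7,8) (8,10) (10,13) (13,15)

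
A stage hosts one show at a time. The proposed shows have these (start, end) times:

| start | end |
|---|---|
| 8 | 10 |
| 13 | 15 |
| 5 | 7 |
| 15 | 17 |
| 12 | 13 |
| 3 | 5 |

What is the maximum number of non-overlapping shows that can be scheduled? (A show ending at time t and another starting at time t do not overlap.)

Sort by end time and greedily take each interval whose start is ≥ the last chosen end.
Sorted by end: (3,5)  (5,7)  (8,10)  (12,13)  (13,15)  (15,17)
take (3,5); take (5,7); take (8,10); take (12,13); take (13,15); take (15,17).
Selected 6 shows.

6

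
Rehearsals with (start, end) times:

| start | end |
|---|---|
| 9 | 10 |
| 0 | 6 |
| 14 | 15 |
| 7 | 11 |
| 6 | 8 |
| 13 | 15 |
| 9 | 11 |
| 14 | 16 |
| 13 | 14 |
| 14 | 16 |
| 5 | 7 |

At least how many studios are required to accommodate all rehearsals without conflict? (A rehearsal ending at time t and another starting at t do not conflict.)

4

Count concurrent intervals with a sweep; the peak is the room count.
Events (time:±→running): 0:+→1 5:+→2 6:-→1 6:+→2 7:-→1 7:+→2 8:-→1 9:+→2 9:+→3 10:-→2 11:-→1 11:-→0 13:+→1 13:+→2 14:-→1 14:+→2 14:+→3 14:+→4 … peak 4.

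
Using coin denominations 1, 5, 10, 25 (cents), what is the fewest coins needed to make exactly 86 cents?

5

Greedy: take as many of the largest coin as possible, then repeat with the remainder.
86 − 3×25→11 − 1×10→1 − 1×1→0
Total coins = 3 + 1 + 1 = 5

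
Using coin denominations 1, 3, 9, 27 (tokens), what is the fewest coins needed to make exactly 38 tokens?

4

38 − 1×27→11 − 1×9→2 − 2×1→0
Total coins = 1 + 1 + 2 = 4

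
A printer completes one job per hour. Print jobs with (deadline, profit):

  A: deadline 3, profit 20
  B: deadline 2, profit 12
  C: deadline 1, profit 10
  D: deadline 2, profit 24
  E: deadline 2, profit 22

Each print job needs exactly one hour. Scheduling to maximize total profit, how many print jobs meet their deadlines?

3

Sort by profit descending; place each in the latest free slot ≤ its deadline.
By profit: D(d2,24), E(d2,22), A(d3,20), B(d2,12), C(d1,10)
D→slot 2; E→slot 1; A→slot 3; B skipped; C skipped.
3 of 5 scheduled.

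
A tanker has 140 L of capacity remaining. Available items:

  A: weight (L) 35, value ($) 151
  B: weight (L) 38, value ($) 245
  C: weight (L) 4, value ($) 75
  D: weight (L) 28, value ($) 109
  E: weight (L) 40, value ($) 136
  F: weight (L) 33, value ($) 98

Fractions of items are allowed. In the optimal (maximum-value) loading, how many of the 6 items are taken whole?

Order: C (75/4=18.75) > B (245/38=6.45) > A (151/35=4.31) > D (109/28=3.89) > E (136/40=3.40) > F (98/33=2.97)
Fill: take C (4 @ 75) → take B (38 @ 245) → take A (35 @ 151) → take D (28 @ 109) → take 35/40 of E → 119.00; 140/140 used.
4 item(s) taken whole; one partial (take 35/40 of E).

4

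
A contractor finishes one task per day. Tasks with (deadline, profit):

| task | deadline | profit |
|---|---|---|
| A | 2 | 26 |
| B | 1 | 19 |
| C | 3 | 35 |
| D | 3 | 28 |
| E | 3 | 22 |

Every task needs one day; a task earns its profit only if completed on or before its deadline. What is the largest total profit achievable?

89

Take jobs in profit order; each goes to the latest open slot no later than its deadline.
Profit order: C=35 D=28 A=26 E=22 B=19
Assign: C→slot 3, D→slot 2, A→slot 1, E skipped, B skipped.
Slots: [1:A] [2:D] [3:C]
Profit = 26 + 28 + 35 = 89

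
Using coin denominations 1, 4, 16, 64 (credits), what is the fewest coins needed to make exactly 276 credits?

6

276 − 4×64→20 − 1×16→4 − 1×4→0
Total coins = 4 + 1 + 1 = 6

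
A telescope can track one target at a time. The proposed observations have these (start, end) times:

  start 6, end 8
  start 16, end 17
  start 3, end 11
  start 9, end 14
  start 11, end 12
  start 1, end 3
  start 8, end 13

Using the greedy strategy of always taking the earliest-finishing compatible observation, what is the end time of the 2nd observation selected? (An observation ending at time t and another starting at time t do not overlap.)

Sort by end time and greedily take each interval whose start is ≥ the last chosen end.
By end time: (1,3), (6,8), (3,11), (11,12), (8,13), (9,14), (16,17).
Pick (1,3); next start ≥ 3 → (6,8); next start ≥ 8 → (11,12); next start ≥ 12 → (16,17).
Selected: (1,3) (6,8) (11,12) (16,17)

8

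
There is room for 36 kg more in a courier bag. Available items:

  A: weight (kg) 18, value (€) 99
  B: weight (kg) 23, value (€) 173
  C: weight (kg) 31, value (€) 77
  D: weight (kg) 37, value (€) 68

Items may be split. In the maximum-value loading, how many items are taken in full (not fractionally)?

Greedy by value/weight ratio, highest first.
Ratios (sorted): B 7.52, A 5.50, C 2.48, D 1.84
take B (23 @ 173); take 13/18 of A → 71.50. Capacity used 36/36.
1 item(s) taken whole; one partial (take 13/18 of A).

1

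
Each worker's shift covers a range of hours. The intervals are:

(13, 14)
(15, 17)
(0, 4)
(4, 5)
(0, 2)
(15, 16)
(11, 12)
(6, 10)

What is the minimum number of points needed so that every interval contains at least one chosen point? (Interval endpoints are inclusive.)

By right end: [0,2]  [0,4]  [4,5]  [6,10]  [11,12]  [13,14]  [15,16]  [15,17]
[0,2] uncovered → point at 2; [4,5] uncovered → point at 5; [6,10] uncovered → point at 10; [11,12] uncovered → point at 12; [13,14] uncovered → point at 14; [15,16] uncovered → point at 16.
Points: 2, 5, 10, 12, 14, 16 (6 total).

6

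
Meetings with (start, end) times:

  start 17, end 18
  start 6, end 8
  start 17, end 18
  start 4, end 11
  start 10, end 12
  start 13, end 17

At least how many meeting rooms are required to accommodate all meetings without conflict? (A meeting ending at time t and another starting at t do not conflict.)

2

Count concurrent intervals with a sweep; the peak is the room count.
starts: [4, 6, 10, 13, 17, 17]
ends:   [8, 11, 12, 17, 18, 18]
s4→1 s6→2  — peak 2.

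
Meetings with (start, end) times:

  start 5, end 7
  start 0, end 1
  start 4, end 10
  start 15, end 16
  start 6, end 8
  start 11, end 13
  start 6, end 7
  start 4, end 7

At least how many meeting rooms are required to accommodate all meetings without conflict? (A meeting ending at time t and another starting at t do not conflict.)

Count concurrent intervals with a sweep; the peak is the room count.
Events (time:±→running): 0:+→1 1:-→0 4:+→1 4:+→2 5:+→3 6:+→4 6:+→5 … peak 5.

5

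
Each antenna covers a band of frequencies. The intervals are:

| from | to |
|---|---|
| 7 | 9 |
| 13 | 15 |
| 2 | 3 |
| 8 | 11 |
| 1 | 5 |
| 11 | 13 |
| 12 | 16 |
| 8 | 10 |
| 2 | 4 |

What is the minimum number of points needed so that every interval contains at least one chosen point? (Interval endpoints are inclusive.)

Process intervals by earliest right end; each time one isn't hit yet, stab at its right endpoint.
By right end: [2,3]  [2,4]  [1,5]  [7,9]  [8,10]  [8,11]  [11,13]  [13,15]  [12,16]
[2,3] uncovered → point at 3; [7,9] uncovered → point at 9; [11,13] uncovered → point at 13.
Points: 3, 9, 13 (3 total).

3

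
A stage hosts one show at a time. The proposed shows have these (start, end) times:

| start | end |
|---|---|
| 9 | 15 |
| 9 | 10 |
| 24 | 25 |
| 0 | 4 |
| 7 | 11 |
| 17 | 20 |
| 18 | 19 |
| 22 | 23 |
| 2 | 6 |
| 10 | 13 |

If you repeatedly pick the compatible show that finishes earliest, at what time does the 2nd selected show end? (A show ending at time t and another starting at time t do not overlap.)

10

Sorted by end: (0,4)  (2,6)  (9,10)  (7,11)  (10,13)  (9,15)  (18,19)  (17,20)  (22,23)  (24,25)
take (0,4); take (9,10); skip (7,11); take (10,13); take (18,19); take (22,23); take (24,25).
Selected: (0,4) (9,10) (10,13) (18,19) (22,23) (24,25)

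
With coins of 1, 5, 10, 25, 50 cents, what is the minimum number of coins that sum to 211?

6

Greedy: take as many of the largest coin as possible, then repeat with the remainder.
211 = 4×50 + 1×10 + 1×1
Total coins = 4 + 1 + 1 = 6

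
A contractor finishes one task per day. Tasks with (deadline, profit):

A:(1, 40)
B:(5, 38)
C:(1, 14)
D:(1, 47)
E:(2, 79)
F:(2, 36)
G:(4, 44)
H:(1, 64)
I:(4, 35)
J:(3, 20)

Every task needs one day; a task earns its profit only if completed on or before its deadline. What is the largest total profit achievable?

260

Profit order: E=79 H=64 D=47 G=44 A=40 B=38 F=36 I=35 J=20 C=14
Assign: E→slot 2, H→slot 1, D skipped, G→slot 4, A skipped, B→slot 5, F skipped, I→slot 3, J skipped, C skipped.
Slots: [1:H] [2:E] [3:I] [4:G] [5:B]
Profit = 64 + 79 + 35 + 44 + 38 = 260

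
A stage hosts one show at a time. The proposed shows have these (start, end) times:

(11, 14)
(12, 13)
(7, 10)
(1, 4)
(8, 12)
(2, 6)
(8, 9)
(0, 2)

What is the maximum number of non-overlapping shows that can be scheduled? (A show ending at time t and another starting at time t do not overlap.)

Greedy by earliest finish: after sorting by end time, pick each interval compatible with the last pick.
By end time: (0,2), (1,4), (2,6), (8,9), (7,10), (8,12), (12,13), (11,14).
Pick (0,2); next start ≥ 2 → (2,6); next start ≥ 6 → (8,9); next start ≥ 9 → (12,13).
Selected 4 shows.

4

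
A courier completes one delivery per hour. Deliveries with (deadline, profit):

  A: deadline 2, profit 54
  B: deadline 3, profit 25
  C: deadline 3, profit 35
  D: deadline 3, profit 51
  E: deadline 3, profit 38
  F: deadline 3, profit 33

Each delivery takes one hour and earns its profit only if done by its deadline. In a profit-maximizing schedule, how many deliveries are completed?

By profit: A(d2,54), D(d3,51), E(d3,38), C(d3,35), F(d3,33), B(d3,25)
A→slot 2; D→slot 3; E→slot 1; C skipped; F skipped; B skipped.
3 of 6 scheduled.

3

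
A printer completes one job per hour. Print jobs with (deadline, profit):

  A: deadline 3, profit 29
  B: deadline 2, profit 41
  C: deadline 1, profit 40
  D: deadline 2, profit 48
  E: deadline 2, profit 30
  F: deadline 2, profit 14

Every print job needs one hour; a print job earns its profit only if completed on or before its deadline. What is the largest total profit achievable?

Profit order: D=48 B=41 C=40 E=30 A=29 F=14
Assign: D→slot 2, B→slot 1, C skipped, E skipped, A→slot 3, F skipped.
Slots: [1:B] [2:D] [3:A]
Profit = 41 + 48 + 29 = 118

118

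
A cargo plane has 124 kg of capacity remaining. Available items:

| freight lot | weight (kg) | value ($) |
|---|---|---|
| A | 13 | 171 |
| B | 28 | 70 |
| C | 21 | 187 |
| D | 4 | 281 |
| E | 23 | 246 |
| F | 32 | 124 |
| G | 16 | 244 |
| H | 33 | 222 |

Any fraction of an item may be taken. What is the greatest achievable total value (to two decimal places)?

1405.25

Greedy by value/weight ratio, highest first.
Order: D (281/4=70.25) > G (244/16=15.25) > A (171/13=13.15) > E (246/23=10.70) > C (187/21=8.90) > H (222/33=6.73) > F (124/32=3.88) > B (70/28=2.50)
Fill: take D (4 @ 281) → take G (16 @ 244) → take A (13 @ 171) → take E (23 @ 246) → take C (21 @ 187) → take H (33 @ 222) → take 14/32 of F → 54.25; 124/124 used.
Total value = 1405.25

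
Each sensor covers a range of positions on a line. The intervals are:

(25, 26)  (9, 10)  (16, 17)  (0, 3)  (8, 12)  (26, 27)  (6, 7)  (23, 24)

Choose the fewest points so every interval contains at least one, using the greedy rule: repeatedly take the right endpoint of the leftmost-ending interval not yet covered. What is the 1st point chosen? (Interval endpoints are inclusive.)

Process intervals by earliest right end; each time one isn't hit yet, stab at its right endpoint.
By right end: [0,3]  [6,7]  [9,10]  [8,12]  [16,17]  [23,24]  [25,26]  [26,27]
[0,3] uncovered → point at 3; [6,7] uncovered → point at 7; [9,10] uncovered → point at 10; [16,17] uncovered → point at 17; [23,24] uncovered → point at 24; [25,26] uncovered → point at 26.
Points: 3, 7, 10, 17, 24, 26 (6 total).

3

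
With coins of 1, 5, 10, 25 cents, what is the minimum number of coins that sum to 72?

72 − 2×25→22 − 2×10→2 − 2×1→0
Total coins = 2 + 2 + 2 = 6

6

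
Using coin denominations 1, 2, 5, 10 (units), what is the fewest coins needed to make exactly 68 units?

9

Use the largest denomination that fits, subtract, and repeat.
68 − 6×10→8 − 1×5→3 − 1×2→1 − 1×1→0
Total coins = 6 + 1 + 1 + 1 = 9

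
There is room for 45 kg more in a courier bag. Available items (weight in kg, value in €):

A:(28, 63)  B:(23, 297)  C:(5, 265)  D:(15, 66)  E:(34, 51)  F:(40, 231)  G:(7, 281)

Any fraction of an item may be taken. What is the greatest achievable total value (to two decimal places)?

900.75

Greedy by value/weight ratio, highest first.
Order: C (265/5=53.00) > G (281/7=40.14) > B (297/23=12.91) > F (231/40=5.78) > D (66/15=4.40) > A (63/28=2.25) > E (51/34=1.50)
Fill: take C (5 @ 265) → take G (7 @ 281) → take B (23 @ 297) → take 10/40 of F → 57.75; 45/45 used.
Total value = 900.75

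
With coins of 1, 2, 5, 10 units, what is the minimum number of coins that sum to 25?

3

Greedy: take as many of the largest coin as possible, then repeat with the remainder.
25 = 2×10 + 1×5
Total coins = 2 + 1 = 3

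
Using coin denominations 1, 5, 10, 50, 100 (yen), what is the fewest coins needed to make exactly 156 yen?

4

Greedy: take as many of the largest coin as possible, then repeat with the remainder.
156 = 1×100 + 1×50 + 1×5 + 1×1
Total coins = 1 + 1 + 1 + 1 = 4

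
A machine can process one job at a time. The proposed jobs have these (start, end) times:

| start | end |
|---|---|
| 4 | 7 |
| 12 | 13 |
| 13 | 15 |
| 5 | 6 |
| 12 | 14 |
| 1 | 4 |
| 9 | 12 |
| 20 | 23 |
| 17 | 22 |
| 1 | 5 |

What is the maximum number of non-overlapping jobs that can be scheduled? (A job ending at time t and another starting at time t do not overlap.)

Sort by end time and greedily take each interval whose start is ≥ the last chosen end.
Sorted by end: (1,4)  (1,5)  (5,6)  (4,7)  (9,12)  (12,13)  (12,14)  (13,15)  (17,22)  (20,23)
take (1,4); take (5,6); take (9,12); take (12,13); take (13,15); take (17,22).
Selected 6 jobs.

6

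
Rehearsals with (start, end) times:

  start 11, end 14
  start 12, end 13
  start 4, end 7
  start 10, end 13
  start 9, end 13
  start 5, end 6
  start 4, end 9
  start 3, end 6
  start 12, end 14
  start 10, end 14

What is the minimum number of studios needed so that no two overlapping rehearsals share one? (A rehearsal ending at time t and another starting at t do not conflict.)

Count concurrent intervals with a sweep; the peak is the room count.
starts: [3, 4, 4, 5, 9, 10, 10, 11, 12, 12]
ends:   [6, 6, 7, 9, 13, 13, 13, 14, 14, 14]
s3→1 s4→2 s4→3 s5→4 e6→3 e6→2 e7→1 e9→0 s9→1 s10→2 s10→3 s11→4 s12→5 s12→6  — peak 6.

6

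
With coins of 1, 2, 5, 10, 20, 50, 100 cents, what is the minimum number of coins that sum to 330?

5

330 − 3×100→30 − 1×20→10 − 1×10→0
Total coins = 3 + 1 + 1 = 5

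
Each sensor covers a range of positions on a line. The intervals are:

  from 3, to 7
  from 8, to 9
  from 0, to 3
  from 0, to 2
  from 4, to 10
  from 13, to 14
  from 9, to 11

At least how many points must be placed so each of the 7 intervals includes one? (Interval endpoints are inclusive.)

Sorted: [0,2] [0,3] [3,7] [8,9] [4,10] [9,11] [13,14]
{[0,2],[0,3]} hit by 2; {[3,7]} hit by 7; {[8,9],[4,10],[9,11]} hit by 9; {[13,14]} hit by 14.
Points: 2, 7, 9, 14 (4 total).

4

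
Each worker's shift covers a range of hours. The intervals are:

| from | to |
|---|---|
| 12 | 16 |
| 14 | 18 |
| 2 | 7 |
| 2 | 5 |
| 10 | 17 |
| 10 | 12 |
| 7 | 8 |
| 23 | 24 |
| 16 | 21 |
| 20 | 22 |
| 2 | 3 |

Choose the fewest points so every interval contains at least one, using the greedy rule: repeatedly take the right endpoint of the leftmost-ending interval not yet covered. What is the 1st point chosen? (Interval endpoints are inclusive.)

Process intervals by earliest right end; each time one isn't hit yet, stab at its right endpoint.
Sorted: [2,3] [2,5] [2,7] [7,8] [10,12] [12,16] [10,17] [14,18] [16,21] [20,22] [23,24]
{[2,3],[2,5],[2,7]} hit by 3; {[7,8]} hit by 8; {[10,12],[12,16],[10,17]} hit by 12; {[14,18],[16,21]} hit by 18; {[20,22]} hit by 22; {[23,24]} hit by 24.
Points: 3, 8, 12, 18, 22, 24 (6 total).

3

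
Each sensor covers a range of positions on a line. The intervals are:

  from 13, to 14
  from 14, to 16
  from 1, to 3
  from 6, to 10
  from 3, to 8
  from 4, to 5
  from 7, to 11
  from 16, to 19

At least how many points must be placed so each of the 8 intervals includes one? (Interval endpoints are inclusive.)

By right end: [1,3]  [4,5]  [3,8]  [6,10]  [7,11]  [13,14]  [14,16]  [16,19]
[1,3] uncovered → point at 3; [4,5] uncovered → point at 5; [6,10] uncovered → point at 10; [13,14] uncovered → point at 14; [16,19] uncovered → point at 19.
Points: 3, 5, 10, 14, 19 (5 total).

5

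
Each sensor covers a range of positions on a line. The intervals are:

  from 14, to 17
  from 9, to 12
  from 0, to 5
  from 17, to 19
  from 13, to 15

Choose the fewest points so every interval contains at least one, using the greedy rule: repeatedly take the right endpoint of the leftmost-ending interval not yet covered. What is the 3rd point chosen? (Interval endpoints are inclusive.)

15

Process intervals by earliest right end; each time one isn't hit yet, stab at its right endpoint.
Sorted: [0,5] [9,12] [13,15] [14,17] [17,19]
{[0,5]} hit by 5; {[9,12]} hit by 12; {[13,15],[14,17]} hit by 15; {[17,19]} hit by 19.
Points: 5, 12, 15, 19 (4 total).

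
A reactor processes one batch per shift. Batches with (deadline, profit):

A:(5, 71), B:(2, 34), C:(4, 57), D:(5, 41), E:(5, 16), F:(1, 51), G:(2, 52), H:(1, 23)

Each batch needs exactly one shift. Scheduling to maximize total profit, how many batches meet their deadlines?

Take jobs in profit order; each goes to the latest open slot no later than its deadline.
Profit order: A=71 C=57 G=52 F=51 D=41 B=34 H=23 E=16
Assign: A→slot 5, C→slot 4, G→slot 2, F→slot 1, D→slot 3, B skipped, H skipped, E skipped.
Slots: [1:F] [2:G] [3:D] [4:C] [5:A]
5 of 8 scheduled.

5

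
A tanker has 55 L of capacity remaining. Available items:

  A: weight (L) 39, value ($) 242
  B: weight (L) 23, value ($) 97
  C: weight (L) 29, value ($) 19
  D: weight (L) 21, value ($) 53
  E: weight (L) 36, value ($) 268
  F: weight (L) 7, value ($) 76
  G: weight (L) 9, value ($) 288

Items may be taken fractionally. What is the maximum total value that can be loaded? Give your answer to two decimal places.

650.62

Sort by value per unit weight and fill in that order.
Ratios (sorted): G 32.00, F 10.86, E 7.44, A 6.21, B 4.22, D 2.52, C 0.66
take G (9 @ 288); take F (7 @ 76); take E (36 @ 268); take 3/39 of A → 18.62. Capacity used 55/55.
Total value = 650.62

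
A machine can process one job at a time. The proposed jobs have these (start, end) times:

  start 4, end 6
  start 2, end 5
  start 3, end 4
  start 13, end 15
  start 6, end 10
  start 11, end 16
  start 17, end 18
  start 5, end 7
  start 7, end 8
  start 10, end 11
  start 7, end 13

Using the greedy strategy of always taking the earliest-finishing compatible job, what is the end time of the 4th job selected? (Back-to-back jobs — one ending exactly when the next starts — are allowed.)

11

Greedy by earliest finish: after sorting by end time, pick each interval compatible with the last pick.
Sorted by end: (3,4)  (2,5)  (4,6)  (5,7)  (7,8)  (6,10)  (10,11)  (7,13)  (13,15)  (11,16)  (17,18)
take (3,4); take (4,6); take (7,8); take (10,11); take (13,15); take (17,18).
Selected: (3,4) (4,6) (7,8) (10,11) (13,15) (17,18)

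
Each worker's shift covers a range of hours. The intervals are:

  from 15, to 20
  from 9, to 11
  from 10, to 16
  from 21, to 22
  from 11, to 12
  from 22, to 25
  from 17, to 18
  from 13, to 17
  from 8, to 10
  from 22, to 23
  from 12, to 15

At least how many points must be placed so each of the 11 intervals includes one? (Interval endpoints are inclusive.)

4

Sorted: [8,10] [9,11] [11,12] [12,15] [10,16] [13,17] [17,18] [15,20] [21,22] [22,23] [22,25]
{[8,10],[9,11]} hit by 10; {[11,12],[12,15],[10,16]} hit by 12; {[13,17],[17,18],[15,20]} hit by 17; {[21,22],[22,23],[22,25]} hit by 22.
Points: 10, 12, 17, 22 (4 total).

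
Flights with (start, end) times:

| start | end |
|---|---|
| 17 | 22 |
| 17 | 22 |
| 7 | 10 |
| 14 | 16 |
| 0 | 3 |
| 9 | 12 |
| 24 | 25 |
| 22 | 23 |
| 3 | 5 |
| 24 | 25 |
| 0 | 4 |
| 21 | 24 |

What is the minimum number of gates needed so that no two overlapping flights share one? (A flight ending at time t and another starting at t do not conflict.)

Events (time:±→running): 0:+→1 0:+→2 3:-→1 3:+→2 4:-→1 5:-→0 7:+→1 9:+→2 10:-→1 12:-→0 14:+→1 16:-→0 17:+→1 17:+→2 21:+→3 … peak 3.

3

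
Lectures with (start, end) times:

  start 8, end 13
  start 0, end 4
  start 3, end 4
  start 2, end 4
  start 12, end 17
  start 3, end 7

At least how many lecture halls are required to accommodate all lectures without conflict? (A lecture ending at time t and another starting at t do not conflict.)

4

starts: [0, 2, 3, 3, 8, 12]
ends:   [4, 4, 4, 7, 13, 17]
s0→1 s2→2 s3→3 s3→4  — peak 4.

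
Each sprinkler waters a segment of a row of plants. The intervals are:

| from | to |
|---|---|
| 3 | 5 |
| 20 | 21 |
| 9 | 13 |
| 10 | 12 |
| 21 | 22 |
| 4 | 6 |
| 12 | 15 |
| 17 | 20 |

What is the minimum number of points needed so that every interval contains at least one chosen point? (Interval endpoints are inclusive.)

Sort by right endpoint; whenever an interval is uncovered, place a point at its right end.
Sorted: [3,5] [4,6] [10,12] [9,13] [12,15] [17,20] [20,21] [21,22]
{[3,5],[4,6]} hit by 5; {[10,12],[9,13],[12,15]} hit by 12; {[17,20],[20,21]} hit by 20; {[21,22]} hit by 22.
Points: 5, 12, 20, 22 (4 total).

4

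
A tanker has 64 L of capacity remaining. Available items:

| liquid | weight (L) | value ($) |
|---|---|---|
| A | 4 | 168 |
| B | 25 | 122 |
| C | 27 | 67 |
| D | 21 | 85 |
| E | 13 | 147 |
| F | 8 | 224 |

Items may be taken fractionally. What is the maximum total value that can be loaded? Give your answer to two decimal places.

717.67

Sort by value per unit weight and fill in that order.
Ratios (sorted): A 42.00, F 28.00, E 11.31, B 4.88, D 4.05, C 2.48
take A (4 @ 168); take F (8 @ 224); take E (13 @ 147); take B (25 @ 122); take 14/21 of D → 56.67. Capacity used 64/64.
Total value = 717.67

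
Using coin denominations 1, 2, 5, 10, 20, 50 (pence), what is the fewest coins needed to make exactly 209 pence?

Use the largest denomination that fits, subtract, and repeat.
209 − 4×50→9 − 1×5→4 − 2×2→0
Total coins = 4 + 1 + 2 = 7

7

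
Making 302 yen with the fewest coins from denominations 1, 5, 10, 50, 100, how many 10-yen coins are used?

0

302 − 3×100→2 − 2×1→0
Count of 10: 0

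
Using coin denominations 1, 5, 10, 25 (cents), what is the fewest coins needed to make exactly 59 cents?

Use the largest denomination that fits, subtract, and repeat.
59 = 2×25 + 1×5 + 4×1
Total coins = 2 + 1 + 4 = 7

7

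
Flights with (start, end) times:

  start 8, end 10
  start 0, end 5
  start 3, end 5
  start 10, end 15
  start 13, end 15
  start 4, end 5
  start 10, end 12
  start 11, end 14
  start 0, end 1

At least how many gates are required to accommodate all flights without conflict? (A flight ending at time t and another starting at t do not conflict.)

3

Events (time:±→running): 0:+→1 0:+→2 1:-→1 3:+→2 4:+→3 … peak 3.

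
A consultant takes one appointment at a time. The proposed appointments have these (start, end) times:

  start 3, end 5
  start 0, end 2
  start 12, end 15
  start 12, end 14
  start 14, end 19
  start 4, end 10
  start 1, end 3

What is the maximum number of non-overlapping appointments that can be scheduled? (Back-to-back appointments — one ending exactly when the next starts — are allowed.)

4

Greedy by earliest finish: after sorting by end time, pick each interval compatible with the last pick.
Sorted by end: (0,2)  (1,3)  (3,5)  (4,10)  (12,14)  (12,15)  (14,19)
take (0,2); skip (1,3); take (3,5); skip (4,10); take (12,14); take (14,19).
Selected 4 appointments.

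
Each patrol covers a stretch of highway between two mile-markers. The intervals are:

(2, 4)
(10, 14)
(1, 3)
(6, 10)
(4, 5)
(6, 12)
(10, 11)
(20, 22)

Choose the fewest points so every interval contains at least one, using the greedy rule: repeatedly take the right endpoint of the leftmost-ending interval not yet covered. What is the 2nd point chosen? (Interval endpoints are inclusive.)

Sort by right endpoint; whenever an interval is uncovered, place a point at its right end.
By right end: [1,3]  [2,4]  [4,5]  [6,10]  [10,11]  [6,12]  [10,14]  [20,22]
[1,3] uncovered → point at 3; [4,5] uncovered → point at 5; [6,10] uncovered → point at 10; [20,22] uncovered → point at 22.
Points: 3, 5, 10, 22 (4 total).

5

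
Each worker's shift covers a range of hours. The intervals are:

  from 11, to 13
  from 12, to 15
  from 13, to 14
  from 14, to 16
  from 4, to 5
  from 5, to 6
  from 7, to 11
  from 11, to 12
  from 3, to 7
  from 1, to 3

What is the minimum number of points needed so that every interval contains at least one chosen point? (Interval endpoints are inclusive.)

4

Sort by right endpoint; whenever an interval is uncovered, place a point at its right end.
Sorted: [1,3] [4,5] [5,6] [3,7] [7,11] [11,12] [11,13] [13,14] [12,15] [14,16]
{[1,3]} hit by 3; {[4,5],[5,6],[3,7]} hit by 5; {[7,11],[11,12],[11,13]} hit by 11; {[13,14],[12,15],[14,16]} hit by 14.
Points: 3, 5, 11, 14 (4 total).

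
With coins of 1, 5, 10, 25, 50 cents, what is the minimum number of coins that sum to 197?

8

197 = 3×50 + 1×25 + 2×10 + 2×1
Total coins = 3 + 1 + 2 + 2 = 8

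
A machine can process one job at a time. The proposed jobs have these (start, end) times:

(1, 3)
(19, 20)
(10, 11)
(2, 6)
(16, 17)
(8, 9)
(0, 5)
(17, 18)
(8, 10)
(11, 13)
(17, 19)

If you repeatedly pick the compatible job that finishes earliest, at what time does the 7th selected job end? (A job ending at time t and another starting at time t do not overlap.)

20

By end time: (1,3), (0,5), (2,6), (8,9), (8,10), (10,11), (11,13), (16,17), (17,18), (17,19), (19,20).
Pick (1,3); next start ≥ 3 → (8,9); next start ≥ 9 → (10,11); next start ≥ 11 → (11,13); next start ≥ 13 → (16,17); next start ≥ 17 → (17,18); next start ≥ 18 → (19,20).
Selected: (1,3) (8,9) (10,11) (11,13) (16,17) (17,18) (19,20)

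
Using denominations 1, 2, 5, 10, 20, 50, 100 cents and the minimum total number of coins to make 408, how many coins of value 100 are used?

Use the largest denomination that fits, subtract, and repeat.
408 = 4×100 + 1×5 + 1×2 + 1×1
Count of 100: 4

4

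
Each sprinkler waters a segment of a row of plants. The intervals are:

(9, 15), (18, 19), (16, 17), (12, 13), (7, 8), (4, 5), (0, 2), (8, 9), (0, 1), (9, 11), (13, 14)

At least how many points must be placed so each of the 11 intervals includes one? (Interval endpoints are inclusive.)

7

Sort by right endpoint; whenever an interval is uncovered, place a point at its right end.
Sorted: [0,1] [0,2] [4,5] [7,8] [8,9] [9,11] [12,13] [13,14] [9,15] [16,17] [18,19]
{[0,1],[0,2]} hit by 1; {[4,5]} hit by 5; {[7,8],[8,9]} hit by 8; {[9,11]} hit by 11; {[12,13],[13,14],[9,15]} hit by 13; {[16,17]} hit by 17; {[18,19]} hit by 19.
Points: 1, 5, 8, 11, 13, 17, 19 (7 total).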